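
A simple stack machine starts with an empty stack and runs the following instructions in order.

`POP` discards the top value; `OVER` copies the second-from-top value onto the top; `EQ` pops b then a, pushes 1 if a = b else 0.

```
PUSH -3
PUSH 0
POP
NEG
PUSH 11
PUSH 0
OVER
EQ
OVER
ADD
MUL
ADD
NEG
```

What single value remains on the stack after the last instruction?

-124

PUSH -3  -3
PUSH 0   -3 0
POP      -3
NEG      3
PUSH 11  3 11
PUSH 0   3 11 0
OVER     3 11 0 11
EQ       3 11 0
OVER     3 11 0 11
ADD      3 11 11
MUL      3 121
ADD      124
NEG      -124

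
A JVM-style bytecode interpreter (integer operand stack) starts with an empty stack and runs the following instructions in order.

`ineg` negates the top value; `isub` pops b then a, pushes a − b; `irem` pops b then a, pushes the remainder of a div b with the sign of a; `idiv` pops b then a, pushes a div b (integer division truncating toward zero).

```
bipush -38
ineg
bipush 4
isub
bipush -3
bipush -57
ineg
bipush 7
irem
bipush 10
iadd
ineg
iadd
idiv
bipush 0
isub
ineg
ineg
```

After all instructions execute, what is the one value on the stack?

bipush -38  -38
ineg        38
bipush 4    38 4
isub        34
bipush -3   34 -3
bipush -57  34 -3 -57
ineg        34 -3 57
bipush 7    34 -3 57 7
irem        34 -3 1
bipush 10   34 -3 1 10
iadd        34 -3 11
ineg        34 -3 -11
iadd        34 -14
idiv        -2
bipush 0    -2 0
isub        -2
ineg        2
ineg        -2

-2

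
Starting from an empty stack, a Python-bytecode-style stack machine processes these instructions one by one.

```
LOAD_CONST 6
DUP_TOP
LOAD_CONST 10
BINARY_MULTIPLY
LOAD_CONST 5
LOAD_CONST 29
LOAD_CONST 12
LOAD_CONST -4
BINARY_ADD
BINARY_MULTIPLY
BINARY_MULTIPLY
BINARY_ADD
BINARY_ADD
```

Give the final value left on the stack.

LOAD_CONST 6     6
DUP_TOP          6 6
LOAD_CONST 10    6 6 10
BINARY_MULTIPLY  6 60
LOAD_CONST 5     6 60 5
LOAD_CONST 29    6 60 5 29
LOAD_CONST 12    6 60 5 29 12
LOAD_CONST -4    6 60 5 29 12 -4
BINARY_ADD       6 60 5 29 8
BINARY_MULTIPLY  6 60 5 232
BINARY_MULTIPLY  6 60 1160
BINARY_ADD       6 1220
BINARY_ADD       1226

1226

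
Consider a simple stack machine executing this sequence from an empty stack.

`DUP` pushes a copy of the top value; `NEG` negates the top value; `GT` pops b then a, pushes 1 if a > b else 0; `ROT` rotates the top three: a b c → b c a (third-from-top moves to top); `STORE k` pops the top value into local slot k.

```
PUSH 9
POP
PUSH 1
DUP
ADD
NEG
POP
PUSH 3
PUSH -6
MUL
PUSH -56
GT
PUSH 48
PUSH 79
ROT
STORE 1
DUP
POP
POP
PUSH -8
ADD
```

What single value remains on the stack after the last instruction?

40

PUSH 9    [9]
POP       []
PUSH 1    [1]
DUP       [1, 1]
ADD       [2]
NEG       [-2]
POP       []
PUSH 3    [3]
PUSH -6   [3, -6]
MUL       [-18]
PUSH -56  [-18, -56]
GT        [1]
PUSH 48   [1, 48]
PUSH 79   [1, 48, 79]
ROT       [48, 79, 1]
STORE 1   [48, 79]
DUP       [48, 79, 79]
POP       [48, 79]
POP       [48]
PUSH -8   [48, -8]
ADD       [40]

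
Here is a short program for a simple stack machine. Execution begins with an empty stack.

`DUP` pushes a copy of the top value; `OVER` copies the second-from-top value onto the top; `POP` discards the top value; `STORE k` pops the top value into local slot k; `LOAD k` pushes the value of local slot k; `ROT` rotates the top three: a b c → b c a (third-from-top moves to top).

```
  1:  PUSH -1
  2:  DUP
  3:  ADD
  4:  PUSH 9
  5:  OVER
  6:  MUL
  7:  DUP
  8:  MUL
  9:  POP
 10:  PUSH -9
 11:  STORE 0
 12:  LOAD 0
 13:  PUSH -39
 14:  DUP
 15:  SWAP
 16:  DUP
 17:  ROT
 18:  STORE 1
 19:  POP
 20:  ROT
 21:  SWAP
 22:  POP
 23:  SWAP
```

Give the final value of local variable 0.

PUSH -1  : [-1]
DUP      : [-1, -1]
ADD      : [-2]
PUSH 9   : [-2, 9]
OVER     : [-2, 9, -2]
MUL      : [-2, -18]
DUP      : [-2, -18, -18]
MUL      : [-2, 324]
POP      : [-2]
PUSH -9  : [-2, -9]
STORE 0  : [-2]
LOAD 0   : [-2, -9]
PUSH -39 : [-2, -9, -39]
DUP      : [-2, -9, -39, -39]
SWAP     : [-2, -9, -39, -39]
DUP      : [-2, -9, -39, -39, -39]
ROT      : [-2, -9, -39, -39, -39]
STORE 1  : [-2, -9, -39, -39]
POP      : [-2, -9, -39]
ROT      : [-9, -39, -2]
SWAP     : [-9, -2, -39]
POP      : [-9, -2]
SWAP     : [-2, -9]

-9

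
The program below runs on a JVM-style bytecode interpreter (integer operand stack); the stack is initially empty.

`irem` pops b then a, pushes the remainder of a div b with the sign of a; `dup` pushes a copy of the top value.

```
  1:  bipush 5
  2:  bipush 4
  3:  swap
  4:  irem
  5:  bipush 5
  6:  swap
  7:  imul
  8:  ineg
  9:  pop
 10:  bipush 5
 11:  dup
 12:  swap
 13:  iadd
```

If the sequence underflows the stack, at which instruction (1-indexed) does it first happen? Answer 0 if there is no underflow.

bipush 5 : 5
bipush 4 : 5 4
swap     : 4 5
irem     : 4
bipush 5 : 4 5
swap     : 5 4
imul     : 20
ineg     : -20
pop      : (empty)
bipush 5 : 5
dup      : 5 5
swap     : 5 5
iadd     : 10

0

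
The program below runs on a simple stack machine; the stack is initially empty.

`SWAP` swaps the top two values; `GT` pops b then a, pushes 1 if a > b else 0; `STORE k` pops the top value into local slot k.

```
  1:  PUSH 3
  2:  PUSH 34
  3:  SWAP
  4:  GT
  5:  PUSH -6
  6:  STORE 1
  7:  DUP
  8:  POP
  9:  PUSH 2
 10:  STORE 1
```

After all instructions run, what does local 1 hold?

PUSH 3   3
PUSH 34  3 34
SWAP     34 3
GT       1
PUSH -6  1 -6
STORE 1  1
DUP      1 1
POP      1
PUSH 2   1 2
STORE 1  1

2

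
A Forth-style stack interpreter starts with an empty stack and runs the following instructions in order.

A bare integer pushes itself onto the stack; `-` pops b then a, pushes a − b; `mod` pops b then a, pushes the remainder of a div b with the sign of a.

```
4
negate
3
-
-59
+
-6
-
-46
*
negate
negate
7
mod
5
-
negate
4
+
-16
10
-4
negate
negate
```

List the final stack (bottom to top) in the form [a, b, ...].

[7, -16, 10, -4]

4      -> 4
negate -> -4
3      -> -4 3
-      -> -7
-59    -> -7 -59
+      -> -66
-6     -> -66 -6
-      -> -60
-46    -> -60 -46
*      -> 2760
negate -> -2760
negate -> 2760
7      -> 2760 7
mod    -> 2
5      -> 2 5
-      -> -3
negate -> 3
4      -> 3 4
+      -> 7
-16    -> 7 -16
10     -> 7 -16 10
-4     -> 7 -16 10 -4
negate -> 7 -16 10 4
negate -> 7 -16 10 -4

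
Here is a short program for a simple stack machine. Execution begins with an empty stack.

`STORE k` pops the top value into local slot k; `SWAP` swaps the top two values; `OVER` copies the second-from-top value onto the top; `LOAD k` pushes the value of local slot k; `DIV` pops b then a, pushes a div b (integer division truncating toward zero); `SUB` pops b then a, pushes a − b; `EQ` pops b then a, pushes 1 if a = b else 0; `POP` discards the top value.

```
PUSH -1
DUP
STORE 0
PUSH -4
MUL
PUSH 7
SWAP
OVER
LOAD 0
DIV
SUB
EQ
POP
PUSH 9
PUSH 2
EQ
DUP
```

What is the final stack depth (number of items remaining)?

PUSH -1  -1
DUP      -1 -1
STORE 0  -1
PUSH -4  -1 -4
MUL      4
PUSH 7   4 7
SWAP     7 4
OVER     7 4 7
LOAD 0   7 4 7 -1
DIV      7 4 -7
SUB      7 11
EQ       0
POP      (empty)
PUSH 9   9
PUSH 2   9 2
EQ       0
DUP      0 0

2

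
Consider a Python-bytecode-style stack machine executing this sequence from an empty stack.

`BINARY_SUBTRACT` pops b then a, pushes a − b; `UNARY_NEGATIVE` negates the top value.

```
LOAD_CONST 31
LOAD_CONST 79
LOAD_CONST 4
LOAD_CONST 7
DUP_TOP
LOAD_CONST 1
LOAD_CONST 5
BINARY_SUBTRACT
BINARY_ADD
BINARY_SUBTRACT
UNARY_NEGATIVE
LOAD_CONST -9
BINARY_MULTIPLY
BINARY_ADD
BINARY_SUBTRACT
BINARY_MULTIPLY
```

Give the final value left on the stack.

1209

LOAD_CONST 31    [31]
LOAD_CONST 79    [31, 79]
LOAD_CONST 4     [31, 79, 4]
LOAD_CONST 7     [31, 79, 4, 7]
DUP_TOP          [31, 79, 4, 7, 7]
LOAD_CONST 1     [31, 79, 4, 7, 7, 1]
LOAD_CONST 5     [31, 79, 4, 7, 7, 1, 5]
BINARY_SUBTRACT  [31, 79, 4, 7, 7, -4]
BINARY_ADD       [31, 79, 4, 7, 3]
BINARY_SUBTRACT  [31, 79, 4, 4]
UNARY_NEGATIVE   [31, 79, 4, -4]
LOAD_CONST -9    [31, 79, 4, -4, -9]
BINARY_MULTIPLY  [31, 79, 4, 36]
BINARY_ADD       [31, 79, 40]
BINARY_SUBTRACT  [31, 39]
BINARY_MULTIPLY  [1209]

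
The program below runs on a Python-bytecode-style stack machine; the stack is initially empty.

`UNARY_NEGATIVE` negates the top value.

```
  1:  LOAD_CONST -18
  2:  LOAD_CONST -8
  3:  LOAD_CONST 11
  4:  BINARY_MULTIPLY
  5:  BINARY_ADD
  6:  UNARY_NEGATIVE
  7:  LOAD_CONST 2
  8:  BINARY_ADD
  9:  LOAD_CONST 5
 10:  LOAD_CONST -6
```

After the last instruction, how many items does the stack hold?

LOAD_CONST -18  → [-18]
LOAD_CONST -8   → [-18, -8]
LOAD_CONST 11   → [-18, -8, 11]
BINARY_MULTIPLY → [-18, -88]
BINARY_ADD      → [-106]
UNARY_NEGATIVE  → [106]
LOAD_CONST 2    → [106, 2]
BINARY_ADD      → [108]
LOAD_CONST 5    → [108, 5]
LOAD_CONST -6   → [108, 5, -6]

3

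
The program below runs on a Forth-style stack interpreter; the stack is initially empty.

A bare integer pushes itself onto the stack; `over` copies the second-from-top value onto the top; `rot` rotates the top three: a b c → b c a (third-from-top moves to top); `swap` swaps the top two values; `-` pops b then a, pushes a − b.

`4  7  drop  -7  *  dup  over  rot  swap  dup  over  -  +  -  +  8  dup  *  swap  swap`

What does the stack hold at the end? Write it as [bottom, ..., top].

4    → 4
7    → 4 7
drop → 4
-7   → 4 -7
*    → -28
dup  → -28 -28
over → -28 -28 -28
rot  → -28 -28 -28
swap → -28 -28 -28
dup  → -28 -28 -28 -28
over → -28 -28 -28 -28 -28
-    → -28 -28 -28 0
+    → -28 -28 -28
-    → -28 0
+    → -28
8    → -28 8
dup  → -28 8 8
*    → -28 64
swap → 64 -28
swap → -28 64

[-28, 64]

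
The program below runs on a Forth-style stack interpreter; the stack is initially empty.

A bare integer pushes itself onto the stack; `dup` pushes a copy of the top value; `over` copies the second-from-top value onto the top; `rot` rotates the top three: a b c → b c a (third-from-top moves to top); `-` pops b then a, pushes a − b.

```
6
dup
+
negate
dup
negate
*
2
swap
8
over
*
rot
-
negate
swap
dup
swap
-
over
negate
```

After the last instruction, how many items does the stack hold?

6      : [6]
dup    : [6, 6]
+      : [12]
negate : [-12]
dup    : [-12, -12]
negate : [-12, 12]
*      : [-144]
2      : [-144, 2]
swap   : [2, -144]
8      : [2, -144, 8]
over   : [2, -144, 8, -144]
*      : [2, -144, -1152]
rot    : [-144, -1152, 2]
-      : [-144, -1154]
negate : [-144, 1154]
swap   : [1154, -144]
dup    : [1154, -144, -144]
swap   : [1154, -144, -144]
-      : [1154, 0]
over   : [1154, 0, 1154]
negate : [1154, 0, -1154]

3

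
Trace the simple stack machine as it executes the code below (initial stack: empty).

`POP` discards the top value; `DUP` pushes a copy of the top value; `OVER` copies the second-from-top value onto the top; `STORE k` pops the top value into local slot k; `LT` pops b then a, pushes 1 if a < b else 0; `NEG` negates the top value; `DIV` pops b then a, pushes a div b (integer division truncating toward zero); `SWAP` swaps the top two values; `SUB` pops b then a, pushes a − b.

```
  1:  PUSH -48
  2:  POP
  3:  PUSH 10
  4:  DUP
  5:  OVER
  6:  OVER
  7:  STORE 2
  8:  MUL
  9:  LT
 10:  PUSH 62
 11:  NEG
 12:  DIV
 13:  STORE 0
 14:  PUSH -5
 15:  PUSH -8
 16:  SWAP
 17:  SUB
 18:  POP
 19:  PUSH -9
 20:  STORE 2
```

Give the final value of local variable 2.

-9

PUSH -48 : -48
POP      : (empty)
PUSH 10  : 10
DUP      : 10 10
OVER     : 10 10 10
OVER     : 10 10 10 10
STORE 2  : 10 10 10
MUL      : 10 100
LT       : 1
PUSH 62  : 1 62
NEG      : 1 -62
DIV      : 0
STORE 0  : (empty)
PUSH -5  : -5
PUSH -8  : -5 -8
SWAP     : -8 -5
SUB      : -3
POP      : (empty)
PUSH -9  : -9
STORE 2  : (empty)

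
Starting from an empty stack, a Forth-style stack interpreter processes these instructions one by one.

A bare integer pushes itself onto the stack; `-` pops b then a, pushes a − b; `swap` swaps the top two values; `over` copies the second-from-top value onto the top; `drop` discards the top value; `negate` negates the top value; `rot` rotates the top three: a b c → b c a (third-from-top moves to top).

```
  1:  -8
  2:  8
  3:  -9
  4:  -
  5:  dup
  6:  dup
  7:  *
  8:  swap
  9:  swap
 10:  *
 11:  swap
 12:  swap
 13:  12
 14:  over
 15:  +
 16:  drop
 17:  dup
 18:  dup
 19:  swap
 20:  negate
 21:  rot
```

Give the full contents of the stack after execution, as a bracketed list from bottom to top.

[-8, 4913, -4913, 4913]

-8      [-8]
8       [-8, 8]
-9      [-8, 8, -9]
-       [-8, 17]
dup     [-8, 17, 17]
dup     [-8, 17, 17, 17]
*       [-8, 17, 289]
swap    [-8, 289, 17]
swap    [-8, 17, 289]
*       [-8, 4913]
swap    [4913, -8]
swap    [-8, 4913]
12      [-8, 4913, 12]
over    [-8, 4913, 12, 4913]
+       [-8, 4913, 4925]
drop    [-8, 4913]
dup     [-8, 4913, 4913]
dup     [-8, 4913, 4913, 4913]
swap    [-8, 4913, 4913, 4913]
negate  [-8, 4913, 4913, -4913]
rot     [-8, 4913, -4913, 4913]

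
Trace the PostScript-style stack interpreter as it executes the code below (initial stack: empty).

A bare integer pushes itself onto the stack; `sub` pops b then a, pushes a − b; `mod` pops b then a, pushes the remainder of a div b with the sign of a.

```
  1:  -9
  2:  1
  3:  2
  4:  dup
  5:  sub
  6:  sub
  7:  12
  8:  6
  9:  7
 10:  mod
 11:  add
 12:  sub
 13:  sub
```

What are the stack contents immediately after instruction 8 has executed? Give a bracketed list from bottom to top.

[-9, 1, 12, 6]

-9   -9
1    -9 1
2    -9 1 2
dup  -9 1 2 2
sub  -9 1 0
sub  -9 1
12   -9 1 12
6    -9 1 12 6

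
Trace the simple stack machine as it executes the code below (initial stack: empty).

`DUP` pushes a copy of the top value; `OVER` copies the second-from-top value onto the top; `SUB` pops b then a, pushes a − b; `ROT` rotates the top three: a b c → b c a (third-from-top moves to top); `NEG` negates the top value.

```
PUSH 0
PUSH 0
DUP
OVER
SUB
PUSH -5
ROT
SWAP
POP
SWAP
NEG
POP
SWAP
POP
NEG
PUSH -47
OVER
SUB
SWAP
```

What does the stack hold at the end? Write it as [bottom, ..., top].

[-47, 0]

PUSH 0    [0]
PUSH 0    [0, 0]
DUP       [0, 0, 0]
OVER      [0, 0, 0, 0]
SUB       [0, 0, 0]
PUSH -5   [0, 0, 0, -5]
ROT       [0, 0, -5, 0]
SWAP      [0, 0, 0, -5]
POP       [0, 0, 0]
SWAP      [0, 0, 0]
NEG       [0, 0, 0]
POP       [0, 0]
SWAP      [0, 0]
POP       [0]
NEG       [0]
PUSH -47  [0, -47]
OVER      [0, -47, 0]
SUB       [0, -47]
SWAP      [-47, 0]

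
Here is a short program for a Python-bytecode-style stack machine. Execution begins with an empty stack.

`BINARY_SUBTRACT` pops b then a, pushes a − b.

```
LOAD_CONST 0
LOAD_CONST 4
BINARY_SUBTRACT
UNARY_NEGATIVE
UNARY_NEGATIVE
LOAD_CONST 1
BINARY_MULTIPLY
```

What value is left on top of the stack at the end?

-4

LOAD_CONST 0     [0]
LOAD_CONST 4     [0, 4]
BINARY_SUBTRACT  [-4]
UNARY_NEGATIVE   [4]
UNARY_NEGATIVE   [-4]
LOAD_CONST 1     [-4, 1]
BINARY_MULTIPLY  [-4]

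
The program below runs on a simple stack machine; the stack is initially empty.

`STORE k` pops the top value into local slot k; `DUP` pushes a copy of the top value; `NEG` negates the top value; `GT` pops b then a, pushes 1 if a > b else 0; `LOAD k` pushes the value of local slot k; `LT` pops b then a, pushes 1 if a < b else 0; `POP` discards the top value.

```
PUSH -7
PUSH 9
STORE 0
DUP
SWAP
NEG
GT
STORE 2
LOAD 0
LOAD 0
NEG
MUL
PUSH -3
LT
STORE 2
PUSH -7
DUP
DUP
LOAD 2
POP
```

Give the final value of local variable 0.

9

PUSH -7 -> -7
PUSH 9  -> -7 9
STORE 0 -> -7
DUP     -> -7 -7
SWAP    -> -7 -7
NEG     -> -7 7
GT      -> 0
STORE 2 -> (empty)
LOAD 0  -> 9
LOAD 0  -> 9 9
NEG     -> 9 -9
MUL     -> -81
PUSH -3 -> -81 -3
LT      -> 1
STORE 2 -> (empty)
PUSH -7 -> -7
DUP     -> -7 -7
DUP     -> -7 -7 -7
LOAD 2  -> -7 -7 -7 1
POP     -> -7 -7 -7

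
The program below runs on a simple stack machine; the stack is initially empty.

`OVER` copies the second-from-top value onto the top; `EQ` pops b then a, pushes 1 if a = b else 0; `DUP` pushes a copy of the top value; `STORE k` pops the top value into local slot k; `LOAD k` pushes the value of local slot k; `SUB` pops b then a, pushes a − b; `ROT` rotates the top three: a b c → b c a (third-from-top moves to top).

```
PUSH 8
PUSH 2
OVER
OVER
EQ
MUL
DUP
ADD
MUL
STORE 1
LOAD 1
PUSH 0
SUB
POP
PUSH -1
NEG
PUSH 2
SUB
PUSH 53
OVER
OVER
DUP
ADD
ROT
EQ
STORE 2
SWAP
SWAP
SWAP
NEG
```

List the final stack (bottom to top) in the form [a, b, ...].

PUSH 8  : [8]
PUSH 2  : [8, 2]
OVER    : [8, 2, 8]
OVER    : [8, 2, 8, 2]
EQ      : [8, 2, 0]
MUL     : [8, 0]
DUP     : [8, 0, 0]
ADD     : [8, 0]
MUL     : [0]
STORE 1 : []
LOAD 1  : [0]
PUSH 0  : [0, 0]
SUB     : [0]
POP     : []
PUSH -1 : [-1]
NEG     : [1]
PUSH 2  : [1, 2]
SUB     : [-1]
PUSH 53 : [-1, 53]
OVER    : [-1, 53, -1]
OVER    : [-1, 53, -1, 53]
DUP     : [-1, 53, -1, 53, 53]
ADD     : [-1, 53, -1, 106]
ROT     : [-1, -1, 106, 53]
EQ      : [-1, -1, 0]
STORE 2 : [-1, -1]
SWAP    : [-1, -1]
SWAP    : [-1, -1]
SWAP    : [-1, -1]
NEG     : [-1, 1]

[-1, 1]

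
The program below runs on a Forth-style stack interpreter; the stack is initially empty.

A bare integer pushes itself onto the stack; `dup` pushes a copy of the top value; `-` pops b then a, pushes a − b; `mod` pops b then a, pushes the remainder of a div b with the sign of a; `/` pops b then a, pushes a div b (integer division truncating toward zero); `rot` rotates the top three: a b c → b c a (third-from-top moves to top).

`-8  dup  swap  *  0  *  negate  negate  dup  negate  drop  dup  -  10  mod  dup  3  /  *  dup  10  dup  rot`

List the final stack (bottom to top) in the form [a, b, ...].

-8      -8
dup     -8 -8
swap    -8 -8
*       64
0       64 0
*       0
negate  0
negate  0
dup     0 0
negate  0 0
drop    0
dup     0 0
-       0
10      0 10
mod     0
dup     0 0
3       0 0 3
/       0 0
*       0
dup     0 0
10      0 0 10
dup     0 0 10 10
rot     0 10 10 0

[0, 10, 10, 0]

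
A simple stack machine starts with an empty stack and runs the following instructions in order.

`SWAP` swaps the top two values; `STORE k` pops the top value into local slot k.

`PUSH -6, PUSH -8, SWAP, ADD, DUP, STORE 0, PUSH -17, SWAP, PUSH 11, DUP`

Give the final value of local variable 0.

PUSH -6  → -6
PUSH -8  → -6 -8
SWAP     → -8 -6
ADD      → -14
DUP      → -14 -14
STORE 0  → -14
PUSH -17 → -14 -17
SWAP     → -17 -14
PUSH 11  → -17 -14 11
DUP      → -17 -14 11 11

-14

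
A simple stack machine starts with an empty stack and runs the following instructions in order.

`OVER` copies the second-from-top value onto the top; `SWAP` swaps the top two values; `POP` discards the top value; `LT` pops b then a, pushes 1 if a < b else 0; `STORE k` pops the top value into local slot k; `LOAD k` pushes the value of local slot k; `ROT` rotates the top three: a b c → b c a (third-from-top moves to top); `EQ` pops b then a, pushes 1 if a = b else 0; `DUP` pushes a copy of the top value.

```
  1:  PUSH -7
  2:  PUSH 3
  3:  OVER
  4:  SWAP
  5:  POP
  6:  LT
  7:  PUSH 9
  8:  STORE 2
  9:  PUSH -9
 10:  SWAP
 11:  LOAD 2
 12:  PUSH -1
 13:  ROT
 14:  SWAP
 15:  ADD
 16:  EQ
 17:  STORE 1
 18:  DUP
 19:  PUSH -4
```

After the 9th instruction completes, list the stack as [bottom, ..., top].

[0, -9]

PUSH -7 → -7
PUSH 3  → -7 3
OVER    → -7 3 -7
SWAP    → -7 -7 3
POP     → -7 -7
LT      → 0
PUSH 9  → 0 9
STORE 2 → 0
PUSH -9 → 0 -9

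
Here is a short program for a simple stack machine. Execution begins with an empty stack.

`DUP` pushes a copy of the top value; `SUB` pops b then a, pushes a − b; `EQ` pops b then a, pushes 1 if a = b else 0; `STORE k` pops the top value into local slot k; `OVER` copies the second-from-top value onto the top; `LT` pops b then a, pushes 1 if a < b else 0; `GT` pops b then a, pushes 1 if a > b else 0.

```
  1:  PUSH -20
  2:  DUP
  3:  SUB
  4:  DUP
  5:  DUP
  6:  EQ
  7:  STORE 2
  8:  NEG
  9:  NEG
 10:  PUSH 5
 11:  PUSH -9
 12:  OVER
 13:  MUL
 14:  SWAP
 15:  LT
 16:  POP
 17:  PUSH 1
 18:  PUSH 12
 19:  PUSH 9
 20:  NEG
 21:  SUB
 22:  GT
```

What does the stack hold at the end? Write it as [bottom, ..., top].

[0, 0]

PUSH -20 -> -20
DUP      -> -20 -20
SUB      -> 0
DUP      -> 0 0
DUP      -> 0 0 0
EQ       -> 0 1
STORE 2  -> 0
NEG      -> 0
NEG      -> 0
PUSH 5   -> 0 5
PUSH -9  -> 0 5 -9
OVER     -> 0 5 -9 5
MUL      -> 0 5 -45
SWAP     -> 0 -45 5
LT       -> 0 1
POP      -> 0
PUSH 1   -> 0 1
PUSH 12  -> 0 1 12
PUSH 9   -> 0 1 12 9
NEG      -> 0 1 12 -9
SUB      -> 0 1 21
GT       -> 0 0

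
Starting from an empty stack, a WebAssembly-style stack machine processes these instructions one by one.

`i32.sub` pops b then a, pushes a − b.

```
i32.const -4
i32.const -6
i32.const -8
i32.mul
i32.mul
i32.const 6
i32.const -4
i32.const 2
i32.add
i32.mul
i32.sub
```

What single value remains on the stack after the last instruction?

-180

i32.const -4 : [-4]
i32.const -6 : [-4, -6]
i32.const -8 : [-4, -6, -8]
i32.mul      : [-4, 48]
i32.mul      : [-192]
i32.const 6  : [-192, 6]
i32.const -4 : [-192, 6, -4]
i32.const 2  : [-192, 6, -4, 2]
i32.add      : [-192, 6, -2]
i32.mul      : [-192, -12]
i32.sub      : [-180]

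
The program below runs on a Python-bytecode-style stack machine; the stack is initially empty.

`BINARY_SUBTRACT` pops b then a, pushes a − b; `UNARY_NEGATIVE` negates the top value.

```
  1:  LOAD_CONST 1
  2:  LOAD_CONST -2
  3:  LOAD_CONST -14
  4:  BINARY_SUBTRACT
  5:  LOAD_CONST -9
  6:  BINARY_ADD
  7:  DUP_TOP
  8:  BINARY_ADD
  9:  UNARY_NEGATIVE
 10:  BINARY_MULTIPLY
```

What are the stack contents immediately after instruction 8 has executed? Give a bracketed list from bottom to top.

[1, 6]

LOAD_CONST 1     1
LOAD_CONST -2    1 -2
LOAD_CONST -14   1 -2 -14
BINARY_SUBTRACT  1 12
LOAD_CONST -9    1 12 -9
BINARY_ADD       1 3
DUP_TOP          1 3 3
BINARY_ADD       1 6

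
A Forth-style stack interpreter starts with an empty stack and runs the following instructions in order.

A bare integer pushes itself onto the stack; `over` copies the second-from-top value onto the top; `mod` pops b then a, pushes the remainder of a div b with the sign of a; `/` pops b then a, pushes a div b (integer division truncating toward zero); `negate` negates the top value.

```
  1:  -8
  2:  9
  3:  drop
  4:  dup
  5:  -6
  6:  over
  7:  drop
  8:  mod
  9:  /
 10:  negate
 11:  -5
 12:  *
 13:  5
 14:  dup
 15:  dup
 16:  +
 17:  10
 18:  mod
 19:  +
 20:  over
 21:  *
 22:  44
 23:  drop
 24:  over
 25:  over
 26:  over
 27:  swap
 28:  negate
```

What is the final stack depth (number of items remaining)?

-8     : -8
9      : -8 9
drop   : -8
dup    : -8 -8
-6     : -8 -8 -6
over   : -8 -8 -6 -8
drop   : -8 -8 -6
mod    : -8 -2
/      : 4
negate : -4
-5     : -4 -5
*      : 20
5      : 20 5
dup    : 20 5 5
dup    : 20 5 5 5
+      : 20 5 10
10     : 20 5 10 10
mod    : 20 5 0
+      : 20 5
over   : 20 5 20
*      : 20 100
44     : 20 100 44
drop   : 20 100
over   : 20 100 20
over   : 20 100 20 100
over   : 20 100 20 100 20
swap   : 20 100 20 20 100
negate : 20 100 20 20 -100

5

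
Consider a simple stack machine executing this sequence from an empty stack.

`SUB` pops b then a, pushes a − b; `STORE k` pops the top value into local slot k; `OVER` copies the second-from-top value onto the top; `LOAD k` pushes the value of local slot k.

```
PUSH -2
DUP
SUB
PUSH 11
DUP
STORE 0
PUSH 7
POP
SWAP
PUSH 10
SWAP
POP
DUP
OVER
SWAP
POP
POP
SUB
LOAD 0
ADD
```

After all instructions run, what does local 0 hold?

PUSH -2  [-2]
DUP      [-2, -2]
SUB      [0]
PUSH 11  [0, 11]
DUP      [0, 11, 11]
STORE 0  [0, 11]
PUSH 7   [0, 11, 7]
POP      [0, 11]
SWAP     [11, 0]
PUSH 10  [11, 0, 10]
SWAP     [11, 10, 0]
POP      [11, 10]
DUP      [11, 10, 10]
OVER     [11, 10, 10, 10]
SWAP     [11, 10, 10, 10]
POP      [11, 10, 10]
POP      [11, 10]
SUB      [1]
LOAD 0   [1, 11]
ADD      [12]

11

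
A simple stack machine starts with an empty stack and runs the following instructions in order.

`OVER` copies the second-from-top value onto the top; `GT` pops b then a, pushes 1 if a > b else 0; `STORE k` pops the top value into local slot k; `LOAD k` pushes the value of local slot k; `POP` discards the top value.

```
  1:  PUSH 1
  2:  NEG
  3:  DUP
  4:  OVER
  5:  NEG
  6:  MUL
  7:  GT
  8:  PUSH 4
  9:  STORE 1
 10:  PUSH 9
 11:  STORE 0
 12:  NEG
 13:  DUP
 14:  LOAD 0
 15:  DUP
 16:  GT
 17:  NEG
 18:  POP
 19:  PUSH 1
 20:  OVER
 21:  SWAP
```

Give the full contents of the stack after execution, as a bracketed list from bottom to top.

PUSH 1  -> 1
NEG     -> -1
DUP     -> -1 -1
OVER    -> -1 -1 -1
NEG     -> -1 -1 1
MUL     -> -1 -1
GT      -> 0
PUSH 4  -> 0 4
STORE 1 -> 0
PUSH 9  -> 0 9
STORE 0 -> 0
NEG     -> 0
DUP     -> 0 0
LOAD 0  -> 0 0 9
DUP     -> 0 0 9 9
GT      -> 0 0 0
NEG     -> 0 0 0
POP     -> 0 0
PUSH 1  -> 0 0 1
OVER    -> 0 0 1 0
SWAP    -> 0 0 0 1

[0, 0, 0, 1]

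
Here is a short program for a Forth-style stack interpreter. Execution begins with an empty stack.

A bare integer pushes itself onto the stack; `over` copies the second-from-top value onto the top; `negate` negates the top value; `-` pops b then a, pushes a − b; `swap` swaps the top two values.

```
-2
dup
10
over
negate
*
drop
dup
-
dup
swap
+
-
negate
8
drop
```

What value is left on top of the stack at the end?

2

-2     : [-2]
dup    : [-2, -2]
10     : [-2, -2, 10]
over   : [-2, -2, 10, -2]
negate : [-2, -2, 10, 2]
*      : [-2, -2, 20]
drop   : [-2, -2]
dup    : [-2, -2, -2]
-      : [-2, 0]
dup    : [-2, 0, 0]
swap   : [-2, 0, 0]
+      : [-2, 0]
-      : [-2]
negate : [2]
8      : [2, 8]
drop   : [2]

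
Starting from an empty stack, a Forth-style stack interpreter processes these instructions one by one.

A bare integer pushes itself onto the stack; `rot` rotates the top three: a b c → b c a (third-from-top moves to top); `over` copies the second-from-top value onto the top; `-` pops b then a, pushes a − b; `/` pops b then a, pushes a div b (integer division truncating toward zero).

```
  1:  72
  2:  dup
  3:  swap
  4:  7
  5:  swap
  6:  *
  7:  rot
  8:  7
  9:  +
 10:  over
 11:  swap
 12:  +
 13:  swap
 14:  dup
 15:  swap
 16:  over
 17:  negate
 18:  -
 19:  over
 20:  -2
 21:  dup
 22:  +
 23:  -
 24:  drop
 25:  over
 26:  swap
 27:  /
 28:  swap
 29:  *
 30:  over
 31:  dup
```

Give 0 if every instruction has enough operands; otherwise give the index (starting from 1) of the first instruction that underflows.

7

72    72
dup   72 72
swap  72 72
7     72 72 7
swap  72 7 72
*     72 504
rot  — needs 3 operands, stack has 2 → underflow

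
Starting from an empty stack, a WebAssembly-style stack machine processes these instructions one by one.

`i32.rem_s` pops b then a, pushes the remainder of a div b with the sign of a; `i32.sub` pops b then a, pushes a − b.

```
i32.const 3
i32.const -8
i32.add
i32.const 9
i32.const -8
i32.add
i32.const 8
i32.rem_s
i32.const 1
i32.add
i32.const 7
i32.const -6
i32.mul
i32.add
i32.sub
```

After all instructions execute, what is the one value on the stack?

35

i32.const 3  : 3
i32.const -8 : 3 -8
i32.add      : -5
i32.const 9  : -5 9
i32.const -8 : -5 9 -8
i32.add      : -5 1
i32.const 8  : -5 1 8
i32.rem_s    : -5 1
i32.const 1  : -5 1 1
i32.add      : -5 2
i32.const 7  : -5 2 7
i32.const -6 : -5 2 7 -6
i32.mul      : -5 2 -42
i32.add      : -5 -40
i32.sub      : 35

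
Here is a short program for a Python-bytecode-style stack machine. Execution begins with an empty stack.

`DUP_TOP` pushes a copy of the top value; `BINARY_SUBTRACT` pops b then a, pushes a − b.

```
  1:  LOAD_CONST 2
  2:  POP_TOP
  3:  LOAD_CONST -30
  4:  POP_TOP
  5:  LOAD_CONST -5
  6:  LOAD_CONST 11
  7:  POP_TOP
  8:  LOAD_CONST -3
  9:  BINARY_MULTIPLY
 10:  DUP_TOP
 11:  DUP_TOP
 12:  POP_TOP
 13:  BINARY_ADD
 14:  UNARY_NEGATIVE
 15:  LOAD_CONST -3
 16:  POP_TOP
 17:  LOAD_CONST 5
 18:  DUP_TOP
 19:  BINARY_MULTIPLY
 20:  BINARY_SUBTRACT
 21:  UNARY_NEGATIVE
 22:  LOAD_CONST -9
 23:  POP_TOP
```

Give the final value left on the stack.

55

LOAD_CONST 2    -> [2]
POP_TOP         -> []
LOAD_CONST -30  -> [-30]
POP_TOP         -> []
LOAD_CONST -5   -> [-5]
LOAD_CONST 11   -> [-5, 11]
POP_TOP         -> [-5]
LOAD_CONST -3   -> [-5, -3]
BINARY_MULTIPLY -> [15]
DUP_TOP         -> [15, 15]
DUP_TOP         -> [15, 15, 15]
POP_TOP         -> [15, 15]
BINARY_ADD      -> [30]
UNARY_NEGATIVE  -> [-30]
LOAD_CONST -3   -> [-30, -3]
POP_TOP         -> [-30]
LOAD_CONST 5    -> [-30, 5]
DUP_TOP         -> [-30, 5, 5]
BINARY_MULTIPLY -> [-30, 25]
BINARY_SUBTRACT -> [-55]
UNARY_NEGATIVE  -> [55]
LOAD_CONST -9   -> [55, -9]
POP_TOP         -> [55]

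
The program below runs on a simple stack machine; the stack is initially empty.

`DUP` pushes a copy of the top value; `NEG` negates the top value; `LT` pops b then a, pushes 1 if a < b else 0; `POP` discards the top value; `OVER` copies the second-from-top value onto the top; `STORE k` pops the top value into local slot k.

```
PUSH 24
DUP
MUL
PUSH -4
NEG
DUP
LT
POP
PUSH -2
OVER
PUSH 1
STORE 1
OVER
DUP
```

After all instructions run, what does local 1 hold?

PUSH 24  24
DUP      24 24
MUL      576
PUSH -4  576 -4
NEG      576 4
DUP      576 4 4
LT       576 0
POP      576
PUSH -2  576 -2
OVER     576 -2 576
PUSH 1   576 -2 576 1
STORE 1  576 -2 576
OVER     576 -2 576 -2
DUP      576 -2 576 -2 -2

1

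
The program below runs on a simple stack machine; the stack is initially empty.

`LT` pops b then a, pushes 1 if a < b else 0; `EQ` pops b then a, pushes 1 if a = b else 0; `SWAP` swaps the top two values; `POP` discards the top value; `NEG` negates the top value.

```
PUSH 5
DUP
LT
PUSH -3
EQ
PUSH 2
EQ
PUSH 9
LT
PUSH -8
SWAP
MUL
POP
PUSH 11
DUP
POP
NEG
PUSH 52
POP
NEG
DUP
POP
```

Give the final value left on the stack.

11

PUSH 5  : [5]
DUP     : [5, 5]
LT      : [0]
PUSH -3 : [0, -3]
EQ      : [0]
PUSH 2  : [0, 2]
EQ      : [0]
PUSH 9  : [0, 9]
LT      : [1]
PUSH -8 : [1, -8]
SWAP    : [-8, 1]
MUL     : [-8]
POP     : []
PUSH 11 : [11]
DUP     : [11, 11]
POP     : [11]
NEG     : [-11]
PUSH 52 : [-11, 52]
POP     : [-11]
NEG     : [11]
DUP     : [11, 11]
POP     : [11]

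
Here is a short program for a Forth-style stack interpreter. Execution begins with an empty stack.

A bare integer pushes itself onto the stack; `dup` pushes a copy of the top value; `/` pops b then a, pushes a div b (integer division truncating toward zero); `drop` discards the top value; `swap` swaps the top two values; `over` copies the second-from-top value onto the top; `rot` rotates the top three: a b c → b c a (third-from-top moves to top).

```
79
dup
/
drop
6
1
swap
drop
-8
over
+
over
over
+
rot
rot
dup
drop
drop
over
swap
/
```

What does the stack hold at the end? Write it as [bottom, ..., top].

[-6, -6]

79   → 79
dup  → 79 79
/    → 1
drop → (empty)
6    → 6
1    → 6 1
swap → 1 6
drop → 1
-8   → 1 -8
over → 1 -8 1
+    → 1 -7
over → 1 -7 1
over → 1 -7 1 -7
+    → 1 -7 -6
rot  → -7 -6 1
rot  → -6 1 -7
dup  → -6 1 -7 -7
drop → -6 1 -7
drop → -6 1
over → -6 1 -6
swap → -6 -6 1
/    → -6 -6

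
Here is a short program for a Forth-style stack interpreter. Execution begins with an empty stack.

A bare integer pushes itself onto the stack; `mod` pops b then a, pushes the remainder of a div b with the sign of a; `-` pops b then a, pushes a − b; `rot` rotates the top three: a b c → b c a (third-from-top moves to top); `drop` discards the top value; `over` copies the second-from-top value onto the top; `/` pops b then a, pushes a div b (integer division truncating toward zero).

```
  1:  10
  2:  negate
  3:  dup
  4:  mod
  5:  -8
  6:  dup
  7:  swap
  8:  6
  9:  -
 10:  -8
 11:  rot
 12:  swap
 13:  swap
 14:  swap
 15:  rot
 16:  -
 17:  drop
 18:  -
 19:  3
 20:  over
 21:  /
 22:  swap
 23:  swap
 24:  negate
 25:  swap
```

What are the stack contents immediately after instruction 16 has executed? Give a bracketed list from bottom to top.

10     -> 10
negate -> -10
dup    -> -10 -10
mod    -> 0
-8     -> 0 -8
dup    -> 0 -8 -8
swap   -> 0 -8 -8
6      -> 0 -8 -8 6
-      -> 0 -8 -14
-8     -> 0 -8 -14 -8
rot    -> 0 -14 -8 -8
swap   -> 0 -14 -8 -8
swap   -> 0 -14 -8 -8
swap   -> 0 -14 -8 -8
rot    -> 0 -8 -8 -14
-      -> 0 -8 6

[0, -8, 6]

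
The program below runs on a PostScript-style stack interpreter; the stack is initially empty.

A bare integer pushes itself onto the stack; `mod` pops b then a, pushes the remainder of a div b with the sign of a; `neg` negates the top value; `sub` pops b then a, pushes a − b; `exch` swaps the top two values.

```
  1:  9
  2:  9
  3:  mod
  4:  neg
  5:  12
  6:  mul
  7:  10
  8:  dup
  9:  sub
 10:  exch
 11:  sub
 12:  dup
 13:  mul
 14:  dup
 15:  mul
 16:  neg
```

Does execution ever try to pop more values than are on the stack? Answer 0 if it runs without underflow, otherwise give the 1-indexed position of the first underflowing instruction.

0

9    : 9
9    : 9 9
mod  : 0
neg  : 0
12   : 0 12
mul  : 0
10   : 0 10
dup  : 0 10 10
sub  : 0 0
exch : 0 0
sub  : 0
dup  : 0 0
mul  : 0
dup  : 0 0
mul  : 0
neg  : 0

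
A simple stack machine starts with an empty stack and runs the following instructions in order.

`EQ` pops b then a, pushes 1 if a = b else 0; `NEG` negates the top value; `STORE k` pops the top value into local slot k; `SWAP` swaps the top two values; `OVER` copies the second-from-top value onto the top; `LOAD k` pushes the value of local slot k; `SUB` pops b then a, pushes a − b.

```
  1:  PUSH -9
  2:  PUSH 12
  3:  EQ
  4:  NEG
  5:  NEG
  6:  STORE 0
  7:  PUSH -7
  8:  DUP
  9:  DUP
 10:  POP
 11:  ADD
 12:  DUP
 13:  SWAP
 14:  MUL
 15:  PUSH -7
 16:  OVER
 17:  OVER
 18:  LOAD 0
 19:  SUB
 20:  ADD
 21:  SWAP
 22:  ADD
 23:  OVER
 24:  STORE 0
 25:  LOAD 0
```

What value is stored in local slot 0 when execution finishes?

196

PUSH -9  [-9]
PUSH 12  [-9, 12]
EQ       [0]
NEG      [0]
NEG      [0]
STORE 0  []
PUSH -7  [-7]
DUP      [-7, -7]
DUP      [-7, -7, -7]
POP      [-7, -7]
ADD      [-14]
DUP      [-14, -14]
SWAP     [-14, -14]
MUL      [196]
PUSH -7  [196, -7]
OVER     [196, -7, 196]
OVER     [196, -7, 196, -7]
LOAD 0   [196, -7, 196, -7, 0]
SUB      [196, -7, 196, -7]
ADD      [196, -7, 189]
SWAP     [196, 189, -7]
ADD      [196, 182]
OVER     [196, 182, 196]
STORE 0  [196, 182]
LOAD 0   [196, 182, 196]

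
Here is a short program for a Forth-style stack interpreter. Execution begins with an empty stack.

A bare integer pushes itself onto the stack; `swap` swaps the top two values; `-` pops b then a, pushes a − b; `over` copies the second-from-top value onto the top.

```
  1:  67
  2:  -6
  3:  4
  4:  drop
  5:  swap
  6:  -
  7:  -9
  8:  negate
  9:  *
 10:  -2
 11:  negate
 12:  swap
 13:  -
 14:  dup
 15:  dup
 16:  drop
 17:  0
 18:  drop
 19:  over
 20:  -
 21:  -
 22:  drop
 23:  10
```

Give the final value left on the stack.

10

67     -> [67]
-6     -> [67, -6]
4      -> [67, -6, 4]
drop   -> [67, -6]
swap   -> [-6, 67]
-      -> [-73]
-9     -> [-73, -9]
negate -> [-73, 9]
*      -> [-657]
-2     -> [-657, -2]
negate -> [-657, 2]
swap   -> [2, -657]
-      -> [659]
dup    -> [659, 659]
dup    -> [659, 659, 659]
drop   -> [659, 659]
0      -> [659, 659, 0]
drop   -> [659, 659]
over   -> [659, 659, 659]
-      -> [659, 0]
-      -> [659]
drop   -> []
10     -> [10]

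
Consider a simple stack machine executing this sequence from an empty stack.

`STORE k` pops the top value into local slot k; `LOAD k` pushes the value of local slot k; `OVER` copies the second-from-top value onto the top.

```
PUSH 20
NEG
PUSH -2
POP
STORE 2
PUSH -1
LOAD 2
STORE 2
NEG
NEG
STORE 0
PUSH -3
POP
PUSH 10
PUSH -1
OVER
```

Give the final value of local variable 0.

-1

PUSH 20 -> 20
NEG     -> -20
PUSH -2 -> -20 -2
POP     -> -20
STORE 2 -> (empty)
PUSH -1 -> -1
LOAD 2  -> -1 -20
STORE 2 -> -1
NEG     -> 1
NEG     -> -1
STORE 0 -> (empty)
PUSH -3 -> -3
POP     -> (empty)
PUSH 10 -> 10
PUSH -1 -> 10 -1
OVER    -> 10 -1 10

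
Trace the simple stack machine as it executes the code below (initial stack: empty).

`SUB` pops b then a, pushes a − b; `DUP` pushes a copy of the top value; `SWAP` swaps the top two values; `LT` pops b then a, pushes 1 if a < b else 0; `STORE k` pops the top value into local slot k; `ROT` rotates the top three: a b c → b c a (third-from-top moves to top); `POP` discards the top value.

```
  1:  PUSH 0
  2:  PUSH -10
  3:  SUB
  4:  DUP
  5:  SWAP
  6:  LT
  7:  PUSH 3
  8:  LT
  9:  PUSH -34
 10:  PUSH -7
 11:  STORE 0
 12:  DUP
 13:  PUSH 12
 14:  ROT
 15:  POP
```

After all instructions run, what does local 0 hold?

-7

PUSH 0   → 0
PUSH -10 → 0 -10
SUB      → 10
DUP      → 10 10
SWAP     → 10 10
LT       → 0
PUSH 3   → 0 3
LT       → 1
PUSH -34 → 1 -34
PUSH -7  → 1 -34 -7
STORE 0  → 1 -34
DUP      → 1 -34 -34
PUSH 12  → 1 -34 -34 12
ROT      → 1 -34 12 -34
POP      → 1 -34 12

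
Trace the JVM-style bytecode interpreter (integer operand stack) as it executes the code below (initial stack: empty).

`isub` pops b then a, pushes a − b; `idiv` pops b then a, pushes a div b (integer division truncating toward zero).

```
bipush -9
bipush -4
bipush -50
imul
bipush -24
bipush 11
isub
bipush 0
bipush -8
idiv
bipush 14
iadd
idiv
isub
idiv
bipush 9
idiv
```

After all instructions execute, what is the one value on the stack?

bipush -9  -> -9
bipush -4  -> -9 -4
bipush -50 -> -9 -4 -50
imul       -> -9 200
bipush -24 -> -9 200 -24
bipush 11  -> -9 200 -24 11
isub       -> -9 200 -35
bipush 0   -> -9 200 -35 0
bipush -8  -> -9 200 -35 0 -8
idiv       -> -9 200 -35 0
bipush 14  -> -9 200 -35 0 14
iadd       -> -9 200 -35 14
idiv       -> -9 200 -2
isub       -> -9 202
idiv       -> 0
bipush 9   -> 0 9
idiv       -> 0

0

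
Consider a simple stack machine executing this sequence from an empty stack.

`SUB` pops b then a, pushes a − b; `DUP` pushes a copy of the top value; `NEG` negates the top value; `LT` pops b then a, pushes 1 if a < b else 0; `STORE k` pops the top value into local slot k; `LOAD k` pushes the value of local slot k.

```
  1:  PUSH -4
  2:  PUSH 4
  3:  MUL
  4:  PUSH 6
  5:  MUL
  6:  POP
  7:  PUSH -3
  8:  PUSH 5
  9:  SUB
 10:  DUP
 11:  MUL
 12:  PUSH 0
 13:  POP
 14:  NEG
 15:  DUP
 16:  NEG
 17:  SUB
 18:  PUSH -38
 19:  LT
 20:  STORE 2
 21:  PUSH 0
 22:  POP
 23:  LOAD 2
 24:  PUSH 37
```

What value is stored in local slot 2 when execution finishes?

1

PUSH -4   -4
PUSH 4    -4 4
MUL       -16
PUSH 6    -16 6
MUL       -96
POP       (empty)
PUSH -3   -3
PUSH 5    -3 5
SUB       -8
DUP       -8 -8
MUL       64
PUSH 0    64 0
POP       64
NEG       -64
DUP       -64 -64
NEG       -64 64
SUB       -128
PUSH -38  -128 -38
LT        1
STORE 2   (empty)
PUSH 0    0
POP       (empty)
LOAD 2    1
PUSH 37   1 37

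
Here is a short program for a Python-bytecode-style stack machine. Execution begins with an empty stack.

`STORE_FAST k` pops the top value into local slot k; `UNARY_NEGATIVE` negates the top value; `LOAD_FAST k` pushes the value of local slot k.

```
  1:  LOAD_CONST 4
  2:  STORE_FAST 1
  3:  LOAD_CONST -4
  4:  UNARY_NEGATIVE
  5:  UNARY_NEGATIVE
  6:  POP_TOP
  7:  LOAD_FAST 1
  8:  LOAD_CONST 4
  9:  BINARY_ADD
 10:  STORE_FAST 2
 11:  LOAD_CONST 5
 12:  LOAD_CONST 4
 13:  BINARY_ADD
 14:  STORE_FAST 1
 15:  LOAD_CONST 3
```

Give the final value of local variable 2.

LOAD_CONST 4   → [4]
STORE_FAST 1   → []
LOAD_CONST -4  → [-4]
UNARY_NEGATIVE → [4]
UNARY_NEGATIVE → [-4]
POP_TOP        → []
LOAD_FAST 1    → [4]
LOAD_CONST 4   → [4, 4]
BINARY_ADD     → [8]
STORE_FAST 2   → []
LOAD_CONST 5   → [5]
LOAD_CONST 4   → [5, 4]
BINARY_ADD     → [9]
STORE_FAST 1   → []
LOAD_CONST 3   → [3]

8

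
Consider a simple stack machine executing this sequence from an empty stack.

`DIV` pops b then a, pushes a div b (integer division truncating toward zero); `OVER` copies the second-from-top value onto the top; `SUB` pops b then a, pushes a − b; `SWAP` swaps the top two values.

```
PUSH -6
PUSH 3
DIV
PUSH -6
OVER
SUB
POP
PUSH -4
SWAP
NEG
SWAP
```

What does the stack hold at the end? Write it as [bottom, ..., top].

PUSH -6  -6
PUSH 3   -6 3
DIV      -2
PUSH -6  -2 -6
OVER     -2 -6 -2
SUB      -2 -4
POP      -2
PUSH -4  -2 -4
SWAP     -4 -2
NEG      -4 2
SWAP     2 -4

[2, -4]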